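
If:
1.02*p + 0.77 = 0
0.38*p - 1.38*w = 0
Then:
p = -0.75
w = -0.21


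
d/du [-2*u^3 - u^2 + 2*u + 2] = -6*u^2 - 2*u + 2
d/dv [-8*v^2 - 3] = -16*v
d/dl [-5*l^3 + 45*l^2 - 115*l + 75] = -15*l^2 + 90*l - 115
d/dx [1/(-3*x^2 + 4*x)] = 2*(3*x - 2)/(x^2*(3*x - 4)^2)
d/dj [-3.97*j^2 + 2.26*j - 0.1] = 2.26 - 7.94*j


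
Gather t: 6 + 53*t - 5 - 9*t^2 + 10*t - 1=-9*t^2 + 63*t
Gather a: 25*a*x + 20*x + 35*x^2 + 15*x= 25*a*x + 35*x^2 + 35*x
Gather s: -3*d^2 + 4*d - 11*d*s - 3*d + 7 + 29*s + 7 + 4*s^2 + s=-3*d^2 + d + 4*s^2 + s*(30 - 11*d) + 14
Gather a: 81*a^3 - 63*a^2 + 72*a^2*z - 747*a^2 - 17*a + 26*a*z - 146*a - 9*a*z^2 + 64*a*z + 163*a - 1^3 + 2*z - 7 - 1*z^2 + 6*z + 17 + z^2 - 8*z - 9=81*a^3 + a^2*(72*z - 810) + a*(-9*z^2 + 90*z)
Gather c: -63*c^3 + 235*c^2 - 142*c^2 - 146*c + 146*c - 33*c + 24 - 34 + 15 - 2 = -63*c^3 + 93*c^2 - 33*c + 3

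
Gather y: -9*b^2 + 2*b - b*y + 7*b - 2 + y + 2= -9*b^2 + 9*b + y*(1 - b)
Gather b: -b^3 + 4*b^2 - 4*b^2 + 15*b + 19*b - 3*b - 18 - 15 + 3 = -b^3 + 31*b - 30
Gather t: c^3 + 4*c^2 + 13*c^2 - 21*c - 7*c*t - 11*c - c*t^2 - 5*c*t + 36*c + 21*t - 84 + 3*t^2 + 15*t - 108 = c^3 + 17*c^2 + 4*c + t^2*(3 - c) + t*(36 - 12*c) - 192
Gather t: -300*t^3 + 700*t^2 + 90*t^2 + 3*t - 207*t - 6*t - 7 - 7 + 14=-300*t^3 + 790*t^2 - 210*t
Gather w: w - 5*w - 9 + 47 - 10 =28 - 4*w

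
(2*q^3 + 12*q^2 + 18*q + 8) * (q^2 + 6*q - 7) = 2*q^5 + 24*q^4 + 76*q^3 + 32*q^2 - 78*q - 56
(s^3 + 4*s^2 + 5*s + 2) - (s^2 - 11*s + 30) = s^3 + 3*s^2 + 16*s - 28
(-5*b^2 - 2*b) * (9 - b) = 5*b^3 - 43*b^2 - 18*b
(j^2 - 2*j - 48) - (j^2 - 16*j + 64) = 14*j - 112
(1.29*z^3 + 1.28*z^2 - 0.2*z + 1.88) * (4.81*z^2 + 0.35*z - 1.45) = 6.2049*z^5 + 6.6083*z^4 - 2.3845*z^3 + 7.1168*z^2 + 0.948*z - 2.726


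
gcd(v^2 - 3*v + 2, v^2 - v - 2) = v - 2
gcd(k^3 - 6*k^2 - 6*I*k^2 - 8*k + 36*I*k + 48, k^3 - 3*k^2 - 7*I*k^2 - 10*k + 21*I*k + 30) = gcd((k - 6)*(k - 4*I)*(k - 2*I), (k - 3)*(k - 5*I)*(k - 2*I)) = k - 2*I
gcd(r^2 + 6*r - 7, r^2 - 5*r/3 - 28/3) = 1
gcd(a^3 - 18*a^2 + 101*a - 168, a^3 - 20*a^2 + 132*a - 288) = a - 8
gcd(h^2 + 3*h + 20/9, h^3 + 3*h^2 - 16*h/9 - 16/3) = h + 4/3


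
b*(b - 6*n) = b^2 - 6*b*n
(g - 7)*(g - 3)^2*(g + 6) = g^4 - 7*g^3 - 27*g^2 + 243*g - 378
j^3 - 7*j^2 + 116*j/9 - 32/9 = (j - 4)*(j - 8/3)*(j - 1/3)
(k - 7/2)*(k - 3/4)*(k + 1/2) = k^3 - 15*k^2/4 + k/2 + 21/16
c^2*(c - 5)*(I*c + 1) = I*c^4 + c^3 - 5*I*c^3 - 5*c^2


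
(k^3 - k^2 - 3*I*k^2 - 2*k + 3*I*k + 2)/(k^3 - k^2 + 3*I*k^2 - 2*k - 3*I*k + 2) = (k^2 - 3*I*k - 2)/(k^2 + 3*I*k - 2)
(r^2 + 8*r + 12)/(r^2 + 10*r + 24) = (r + 2)/(r + 4)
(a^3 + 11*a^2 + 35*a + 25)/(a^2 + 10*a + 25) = a + 1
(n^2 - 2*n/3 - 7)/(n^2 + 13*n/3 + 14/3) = (n - 3)/(n + 2)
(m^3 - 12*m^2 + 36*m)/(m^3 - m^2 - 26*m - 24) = m*(m - 6)/(m^2 + 5*m + 4)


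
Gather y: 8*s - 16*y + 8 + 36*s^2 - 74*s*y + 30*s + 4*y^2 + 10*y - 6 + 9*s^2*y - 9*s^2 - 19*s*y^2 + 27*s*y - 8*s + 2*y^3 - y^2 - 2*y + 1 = 27*s^2 + 30*s + 2*y^3 + y^2*(3 - 19*s) + y*(9*s^2 - 47*s - 8) + 3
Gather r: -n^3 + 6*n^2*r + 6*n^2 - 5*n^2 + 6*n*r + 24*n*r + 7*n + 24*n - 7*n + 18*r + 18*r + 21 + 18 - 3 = -n^3 + n^2 + 24*n + r*(6*n^2 + 30*n + 36) + 36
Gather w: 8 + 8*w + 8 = 8*w + 16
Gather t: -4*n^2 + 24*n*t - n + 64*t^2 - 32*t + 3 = -4*n^2 - n + 64*t^2 + t*(24*n - 32) + 3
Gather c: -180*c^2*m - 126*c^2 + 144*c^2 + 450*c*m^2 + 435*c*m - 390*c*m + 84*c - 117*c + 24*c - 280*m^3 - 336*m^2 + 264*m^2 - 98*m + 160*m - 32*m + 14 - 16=c^2*(18 - 180*m) + c*(450*m^2 + 45*m - 9) - 280*m^3 - 72*m^2 + 30*m - 2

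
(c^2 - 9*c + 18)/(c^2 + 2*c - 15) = (c - 6)/(c + 5)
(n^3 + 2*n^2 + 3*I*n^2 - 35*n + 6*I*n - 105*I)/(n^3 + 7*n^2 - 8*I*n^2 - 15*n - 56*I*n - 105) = (n^2 + n*(-5 + 3*I) - 15*I)/(n^2 - 8*I*n - 15)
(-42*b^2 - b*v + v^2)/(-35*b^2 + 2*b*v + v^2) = (-42*b^2 - b*v + v^2)/(-35*b^2 + 2*b*v + v^2)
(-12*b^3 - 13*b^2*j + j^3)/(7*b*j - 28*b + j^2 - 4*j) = (-12*b^3 - 13*b^2*j + j^3)/(7*b*j - 28*b + j^2 - 4*j)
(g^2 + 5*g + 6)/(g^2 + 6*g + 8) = (g + 3)/(g + 4)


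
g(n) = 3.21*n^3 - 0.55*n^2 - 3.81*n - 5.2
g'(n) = 9.63*n^2 - 1.1*n - 3.81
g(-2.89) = -76.26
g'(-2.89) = 79.80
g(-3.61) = -149.63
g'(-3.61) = 125.66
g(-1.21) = -7.08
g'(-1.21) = 11.62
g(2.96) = 61.95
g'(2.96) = 77.31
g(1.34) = -3.57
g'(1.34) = 12.01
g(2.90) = 57.41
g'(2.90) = 73.99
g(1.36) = -3.32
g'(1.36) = 12.51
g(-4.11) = -221.69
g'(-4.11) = 163.38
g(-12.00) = -5585.56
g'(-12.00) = 1396.11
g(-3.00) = -85.39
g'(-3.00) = 86.16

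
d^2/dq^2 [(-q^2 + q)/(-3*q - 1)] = 8/(27*q^3 + 27*q^2 + 9*q + 1)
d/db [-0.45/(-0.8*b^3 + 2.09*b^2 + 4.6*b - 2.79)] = (-1.08*b^2 + 1.881*b + 2.07)/(0.8*b^3 - 2.09*b^2 - 4.6*b + 2.79)^2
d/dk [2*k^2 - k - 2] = 4*k - 1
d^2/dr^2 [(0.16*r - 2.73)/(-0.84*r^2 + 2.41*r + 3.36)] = ((0.16*r - 2.73)*(1.68*r - 2.41)*(3.36*r - 4.82) + (0.8064*r - 5.3576)*(-0.84*r^2 + 2.41*r + 3.36))/(-0.84*r^2 + 2.41*r + 3.36)^3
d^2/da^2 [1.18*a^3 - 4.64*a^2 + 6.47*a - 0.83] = 7.08*a - 9.28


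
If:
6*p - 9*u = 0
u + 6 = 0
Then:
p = -9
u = -6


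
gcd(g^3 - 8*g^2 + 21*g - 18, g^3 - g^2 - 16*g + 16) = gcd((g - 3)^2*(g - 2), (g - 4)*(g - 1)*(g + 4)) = 1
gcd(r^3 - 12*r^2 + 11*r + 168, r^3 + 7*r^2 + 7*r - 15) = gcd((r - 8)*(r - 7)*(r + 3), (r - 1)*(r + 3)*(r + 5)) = r + 3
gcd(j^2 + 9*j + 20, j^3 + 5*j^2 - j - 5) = j + 5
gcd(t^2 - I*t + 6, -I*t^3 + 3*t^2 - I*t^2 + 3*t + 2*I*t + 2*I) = t + 2*I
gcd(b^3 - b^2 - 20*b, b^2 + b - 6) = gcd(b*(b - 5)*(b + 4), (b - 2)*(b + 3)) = 1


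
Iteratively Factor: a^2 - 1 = (a + 1)*(a - 1)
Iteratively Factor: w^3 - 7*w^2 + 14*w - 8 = (w - 2)*(w^2 - 5*w + 4) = (w - 2)*(w - 1)*(w - 4)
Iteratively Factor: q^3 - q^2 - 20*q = (q)*(q^2 - q - 20) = q*(q + 4)*(q - 5)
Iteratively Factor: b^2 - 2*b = (b)*(b - 2)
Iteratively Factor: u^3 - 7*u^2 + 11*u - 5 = (u - 5)*(u^2 - 2*u + 1) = (u - 5)*(u - 1)*(u - 1)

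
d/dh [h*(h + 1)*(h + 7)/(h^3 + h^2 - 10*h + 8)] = (-7*h^4 - 34*h^3 - 63*h^2 + 128*h + 56)/(h^6 + 2*h^5 - 19*h^4 - 4*h^3 + 116*h^2 - 160*h + 64)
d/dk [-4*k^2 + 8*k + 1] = 8 - 8*k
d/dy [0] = 0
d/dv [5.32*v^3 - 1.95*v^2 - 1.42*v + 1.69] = 15.96*v^2 - 3.9*v - 1.42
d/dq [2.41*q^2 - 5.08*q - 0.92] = 4.82*q - 5.08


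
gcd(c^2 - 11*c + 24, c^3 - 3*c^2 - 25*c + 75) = c - 3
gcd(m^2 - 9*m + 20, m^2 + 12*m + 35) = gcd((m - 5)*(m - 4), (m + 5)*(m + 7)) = 1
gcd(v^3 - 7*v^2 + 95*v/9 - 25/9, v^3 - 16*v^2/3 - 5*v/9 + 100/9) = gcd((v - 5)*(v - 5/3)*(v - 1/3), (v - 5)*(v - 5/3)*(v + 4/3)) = v^2 - 20*v/3 + 25/3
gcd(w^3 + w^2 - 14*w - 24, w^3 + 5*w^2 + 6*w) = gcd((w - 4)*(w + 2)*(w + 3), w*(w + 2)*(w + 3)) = w^2 + 5*w + 6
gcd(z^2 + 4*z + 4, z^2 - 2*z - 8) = z + 2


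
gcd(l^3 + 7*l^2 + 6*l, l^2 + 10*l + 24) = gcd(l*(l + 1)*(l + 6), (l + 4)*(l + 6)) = l + 6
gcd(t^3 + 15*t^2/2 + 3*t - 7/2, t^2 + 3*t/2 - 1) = t - 1/2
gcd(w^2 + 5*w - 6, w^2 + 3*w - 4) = w - 1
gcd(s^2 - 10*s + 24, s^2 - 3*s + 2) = 1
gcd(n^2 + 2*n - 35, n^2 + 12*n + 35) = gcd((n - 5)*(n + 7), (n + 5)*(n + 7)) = n + 7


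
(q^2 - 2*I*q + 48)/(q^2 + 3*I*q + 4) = (q^2 - 2*I*q + 48)/(q^2 + 3*I*q + 4)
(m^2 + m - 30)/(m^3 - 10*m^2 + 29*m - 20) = (m + 6)/(m^2 - 5*m + 4)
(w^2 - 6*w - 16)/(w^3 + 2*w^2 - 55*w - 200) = (w + 2)/(w^2 + 10*w + 25)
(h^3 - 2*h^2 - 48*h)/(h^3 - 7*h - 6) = h*(-h^2 + 2*h + 48)/(-h^3 + 7*h + 6)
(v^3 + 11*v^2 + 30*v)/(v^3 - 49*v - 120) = v*(v + 6)/(v^2 - 5*v - 24)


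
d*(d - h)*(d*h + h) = d^3*h - d^2*h^2 + d^2*h - d*h^2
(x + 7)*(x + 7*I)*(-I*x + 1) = -I*x^3 + 8*x^2 - 7*I*x^2 + 56*x + 7*I*x + 49*I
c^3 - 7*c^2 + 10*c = c*(c - 5)*(c - 2)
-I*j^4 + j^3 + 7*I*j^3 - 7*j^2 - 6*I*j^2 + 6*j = j*(j - 6)*(j + I)*(-I*j + I)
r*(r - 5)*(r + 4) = r^3 - r^2 - 20*r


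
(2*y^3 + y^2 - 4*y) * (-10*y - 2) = -20*y^4 - 14*y^3 + 38*y^2 + 8*y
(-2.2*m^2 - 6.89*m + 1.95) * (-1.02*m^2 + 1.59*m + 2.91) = 2.244*m^4 + 3.5298*m^3 - 19.3461*m^2 - 16.9494*m + 5.6745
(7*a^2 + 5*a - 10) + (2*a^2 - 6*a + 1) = 9*a^2 - a - 9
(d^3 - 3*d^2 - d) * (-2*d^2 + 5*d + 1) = -2*d^5 + 11*d^4 - 12*d^3 - 8*d^2 - d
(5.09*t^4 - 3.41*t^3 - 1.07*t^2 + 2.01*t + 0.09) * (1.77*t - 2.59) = 9.0093*t^5 - 19.2188*t^4 + 6.938*t^3 + 6.329*t^2 - 5.0466*t - 0.2331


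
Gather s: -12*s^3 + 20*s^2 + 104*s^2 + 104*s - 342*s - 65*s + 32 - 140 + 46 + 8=-12*s^3 + 124*s^2 - 303*s - 54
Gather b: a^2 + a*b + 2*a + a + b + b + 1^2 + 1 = a^2 + 3*a + b*(a + 2) + 2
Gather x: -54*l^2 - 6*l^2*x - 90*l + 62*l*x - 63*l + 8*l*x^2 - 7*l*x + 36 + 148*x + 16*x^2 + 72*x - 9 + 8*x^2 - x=-54*l^2 - 153*l + x^2*(8*l + 24) + x*(-6*l^2 + 55*l + 219) + 27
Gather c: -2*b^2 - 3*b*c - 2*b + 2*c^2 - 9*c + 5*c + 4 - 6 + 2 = -2*b^2 - 2*b + 2*c^2 + c*(-3*b - 4)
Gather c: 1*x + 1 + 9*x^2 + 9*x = 9*x^2 + 10*x + 1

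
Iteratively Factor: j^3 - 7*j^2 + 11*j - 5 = (j - 5)*(j^2 - 2*j + 1) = (j - 5)*(j - 1)*(j - 1)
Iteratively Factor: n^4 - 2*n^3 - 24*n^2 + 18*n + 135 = (n - 3)*(n^3 + n^2 - 21*n - 45) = (n - 3)*(n + 3)*(n^2 - 2*n - 15) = (n - 3)*(n + 3)^2*(n - 5)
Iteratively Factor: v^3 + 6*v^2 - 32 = (v + 4)*(v^2 + 2*v - 8) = (v - 2)*(v + 4)*(v + 4)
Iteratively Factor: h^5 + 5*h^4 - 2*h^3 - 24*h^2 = (h - 2)*(h^4 + 7*h^3 + 12*h^2) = (h - 2)*(h + 4)*(h^3 + 3*h^2) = h*(h - 2)*(h + 4)*(h^2 + 3*h) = h*(h - 2)*(h + 3)*(h + 4)*(h)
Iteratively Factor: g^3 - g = (g)*(g^2 - 1) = g*(g - 1)*(g + 1)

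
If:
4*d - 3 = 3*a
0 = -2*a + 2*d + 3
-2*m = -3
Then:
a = 9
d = 15/2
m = 3/2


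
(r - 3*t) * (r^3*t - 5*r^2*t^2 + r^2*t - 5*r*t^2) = r^4*t - 8*r^3*t^2 + r^3*t + 15*r^2*t^3 - 8*r^2*t^2 + 15*r*t^3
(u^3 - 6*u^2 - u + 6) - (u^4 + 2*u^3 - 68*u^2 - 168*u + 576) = -u^4 - u^3 + 62*u^2 + 167*u - 570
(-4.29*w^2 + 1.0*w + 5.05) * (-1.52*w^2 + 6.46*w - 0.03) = 6.5208*w^4 - 29.2334*w^3 - 1.0873*w^2 + 32.593*w - 0.1515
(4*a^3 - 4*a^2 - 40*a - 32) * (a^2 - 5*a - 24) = 4*a^5 - 24*a^4 - 116*a^3 + 264*a^2 + 1120*a + 768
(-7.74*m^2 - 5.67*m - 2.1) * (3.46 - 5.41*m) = 41.8734*m^3 + 3.8943*m^2 - 8.2572*m - 7.266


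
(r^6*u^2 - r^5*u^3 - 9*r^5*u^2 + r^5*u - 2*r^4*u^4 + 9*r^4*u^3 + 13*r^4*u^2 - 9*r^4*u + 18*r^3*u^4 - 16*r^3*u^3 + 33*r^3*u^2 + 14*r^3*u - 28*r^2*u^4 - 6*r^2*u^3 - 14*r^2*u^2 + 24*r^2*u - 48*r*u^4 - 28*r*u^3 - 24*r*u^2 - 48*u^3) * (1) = r^6*u^2 - r^5*u^3 - 9*r^5*u^2 + r^5*u - 2*r^4*u^4 + 9*r^4*u^3 + 13*r^4*u^2 - 9*r^4*u + 18*r^3*u^4 - 16*r^3*u^3 + 33*r^3*u^2 + 14*r^3*u - 28*r^2*u^4 - 6*r^2*u^3 - 14*r^2*u^2 + 24*r^2*u - 48*r*u^4 - 28*r*u^3 - 24*r*u^2 - 48*u^3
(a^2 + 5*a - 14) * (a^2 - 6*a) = a^4 - a^3 - 44*a^2 + 84*a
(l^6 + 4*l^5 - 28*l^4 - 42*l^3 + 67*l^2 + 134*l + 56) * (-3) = -3*l^6 - 12*l^5 + 84*l^4 + 126*l^3 - 201*l^2 - 402*l - 168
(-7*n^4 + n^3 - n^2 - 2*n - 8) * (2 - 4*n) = 28*n^5 - 18*n^4 + 6*n^3 + 6*n^2 + 28*n - 16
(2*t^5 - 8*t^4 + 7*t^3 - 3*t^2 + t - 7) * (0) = 0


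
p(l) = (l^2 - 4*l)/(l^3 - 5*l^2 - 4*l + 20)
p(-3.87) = -0.31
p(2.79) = 0.40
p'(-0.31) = -0.22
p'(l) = (2*l - 4)/(l^3 - 5*l^2 - 4*l + 20) + (l^2 - 4*l)*(-3*l^2 + 10*l + 4)/(l^3 - 5*l^2 - 4*l + 20)^2 = (-l^4 + 8*l^3 - 24*l^2 + 40*l - 80)/(l^6 - 10*l^5 + 17*l^4 + 80*l^3 - 184*l^2 - 160*l + 400)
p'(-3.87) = -0.14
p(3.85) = 0.05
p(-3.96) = -0.30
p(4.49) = -0.27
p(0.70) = -0.15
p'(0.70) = -0.27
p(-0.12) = 0.02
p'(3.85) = -0.29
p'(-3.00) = -0.45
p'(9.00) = -0.03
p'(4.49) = -0.98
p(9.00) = 0.15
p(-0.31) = 0.06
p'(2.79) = -0.60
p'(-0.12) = -0.20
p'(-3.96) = -0.12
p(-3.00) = -0.52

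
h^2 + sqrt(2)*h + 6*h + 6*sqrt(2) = (h + 6)*(h + sqrt(2))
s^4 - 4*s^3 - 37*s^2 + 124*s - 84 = (s - 7)*(s - 2)*(s - 1)*(s + 6)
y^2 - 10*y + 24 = (y - 6)*(y - 4)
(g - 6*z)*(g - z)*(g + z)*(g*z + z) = g^4*z - 6*g^3*z^2 + g^3*z - g^2*z^3 - 6*g^2*z^2 + 6*g*z^4 - g*z^3 + 6*z^4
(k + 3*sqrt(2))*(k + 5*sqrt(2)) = k^2 + 8*sqrt(2)*k + 30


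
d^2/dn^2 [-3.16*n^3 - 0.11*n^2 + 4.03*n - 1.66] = -18.96*n - 0.22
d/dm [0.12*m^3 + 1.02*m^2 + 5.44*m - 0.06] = 0.36*m^2 + 2.04*m + 5.44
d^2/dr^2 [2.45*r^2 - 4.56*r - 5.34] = 4.90000000000000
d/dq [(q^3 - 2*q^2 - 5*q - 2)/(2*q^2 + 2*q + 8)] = (q^4 + 2*q^3 + 15*q^2 - 12*q - 18)/(2*(q^4 + 2*q^3 + 9*q^2 + 8*q + 16))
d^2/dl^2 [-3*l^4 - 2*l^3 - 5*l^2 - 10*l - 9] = -36*l^2 - 12*l - 10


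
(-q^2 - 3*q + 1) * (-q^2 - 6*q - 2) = q^4 + 9*q^3 + 19*q^2 - 2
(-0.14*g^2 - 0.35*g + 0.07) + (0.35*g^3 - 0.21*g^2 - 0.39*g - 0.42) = 0.35*g^3 - 0.35*g^2 - 0.74*g - 0.35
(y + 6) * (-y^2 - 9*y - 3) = -y^3 - 15*y^2 - 57*y - 18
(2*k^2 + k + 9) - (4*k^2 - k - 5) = -2*k^2 + 2*k + 14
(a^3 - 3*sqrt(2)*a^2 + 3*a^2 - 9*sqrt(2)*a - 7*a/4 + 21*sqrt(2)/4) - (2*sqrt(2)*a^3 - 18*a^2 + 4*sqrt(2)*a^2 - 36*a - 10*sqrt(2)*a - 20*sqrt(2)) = -2*sqrt(2)*a^3 + a^3 - 7*sqrt(2)*a^2 + 21*a^2 + sqrt(2)*a + 137*a/4 + 101*sqrt(2)/4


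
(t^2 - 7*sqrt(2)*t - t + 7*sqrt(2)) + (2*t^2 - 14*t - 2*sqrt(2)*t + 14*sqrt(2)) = 3*t^2 - 15*t - 9*sqrt(2)*t + 21*sqrt(2)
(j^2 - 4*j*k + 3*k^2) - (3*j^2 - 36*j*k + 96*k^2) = -2*j^2 + 32*j*k - 93*k^2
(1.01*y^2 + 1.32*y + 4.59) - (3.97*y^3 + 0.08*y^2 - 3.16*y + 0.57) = -3.97*y^3 + 0.93*y^2 + 4.48*y + 4.02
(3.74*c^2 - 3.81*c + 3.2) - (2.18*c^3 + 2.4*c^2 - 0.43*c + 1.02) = -2.18*c^3 + 1.34*c^2 - 3.38*c + 2.18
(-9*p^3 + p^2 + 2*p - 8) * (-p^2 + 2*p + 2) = 9*p^5 - 19*p^4 - 18*p^3 + 14*p^2 - 12*p - 16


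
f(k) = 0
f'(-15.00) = 0.00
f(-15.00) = 0.00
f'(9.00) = 0.00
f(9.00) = 0.00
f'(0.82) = 0.00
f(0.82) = 0.00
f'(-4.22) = 0.00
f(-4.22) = 0.00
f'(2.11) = 0.00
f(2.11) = 0.00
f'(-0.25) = 0.00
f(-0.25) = 0.00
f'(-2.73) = 0.00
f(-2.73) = 0.00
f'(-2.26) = 0.00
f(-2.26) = 0.00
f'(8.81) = 0.00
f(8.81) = 0.00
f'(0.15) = 0.00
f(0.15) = 0.00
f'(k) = 0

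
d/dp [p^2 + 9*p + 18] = 2*p + 9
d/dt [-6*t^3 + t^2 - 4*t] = -18*t^2 + 2*t - 4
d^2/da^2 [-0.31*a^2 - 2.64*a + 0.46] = -0.620000000000000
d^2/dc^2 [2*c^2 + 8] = 4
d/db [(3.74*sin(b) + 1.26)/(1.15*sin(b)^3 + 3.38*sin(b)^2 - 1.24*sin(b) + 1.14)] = (-8.602*sin(b)^3 - 16.9882*sin(b)^2 - 8.5176*sin(b) + 5.826)*cos(b)/(1.3225*sin(b)^6 + 7.774*sin(b)^5 + 8.5724*sin(b)^4 - 5.7604*sin(b)^3 + 9.244*sin(b)^2 - 2.8272*sin(b) + 1.2996)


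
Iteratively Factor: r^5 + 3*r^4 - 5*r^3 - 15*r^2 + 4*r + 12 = (r + 2)*(r^4 + r^3 - 7*r^2 - r + 6) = (r + 2)*(r + 3)*(r^3 - 2*r^2 - r + 2) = (r + 1)*(r + 2)*(r + 3)*(r^2 - 3*r + 2) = (r - 1)*(r + 1)*(r + 2)*(r + 3)*(r - 2)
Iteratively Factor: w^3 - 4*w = (w + 2)*(w^2 - 2*w) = w*(w + 2)*(w - 2)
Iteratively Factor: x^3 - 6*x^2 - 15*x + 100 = (x - 5)*(x^2 - x - 20) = (x - 5)*(x + 4)*(x - 5)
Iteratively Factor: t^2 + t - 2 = (t - 1)*(t + 2)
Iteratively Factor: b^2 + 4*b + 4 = (b + 2)*(b + 2)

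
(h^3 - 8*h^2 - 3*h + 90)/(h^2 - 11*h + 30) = h + 3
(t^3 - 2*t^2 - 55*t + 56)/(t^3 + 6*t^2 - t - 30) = (t^3 - 2*t^2 - 55*t + 56)/(t^3 + 6*t^2 - t - 30)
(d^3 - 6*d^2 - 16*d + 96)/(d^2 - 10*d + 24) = d + 4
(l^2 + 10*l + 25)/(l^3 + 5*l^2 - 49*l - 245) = (l + 5)/(l^2 - 49)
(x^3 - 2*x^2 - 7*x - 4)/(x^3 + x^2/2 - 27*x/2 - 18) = 2*(x^2 + 2*x + 1)/(2*x^2 + 9*x + 9)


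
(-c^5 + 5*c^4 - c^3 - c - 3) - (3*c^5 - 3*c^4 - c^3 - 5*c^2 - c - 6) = -4*c^5 + 8*c^4 + 5*c^2 + 3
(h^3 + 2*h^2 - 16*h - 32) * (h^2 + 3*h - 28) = h^5 + 5*h^4 - 38*h^3 - 136*h^2 + 352*h + 896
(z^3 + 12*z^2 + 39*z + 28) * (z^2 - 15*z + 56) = z^5 - 3*z^4 - 85*z^3 + 115*z^2 + 1764*z + 1568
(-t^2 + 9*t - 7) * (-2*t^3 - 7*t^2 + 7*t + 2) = 2*t^5 - 11*t^4 - 56*t^3 + 110*t^2 - 31*t - 14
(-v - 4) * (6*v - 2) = -6*v^2 - 22*v + 8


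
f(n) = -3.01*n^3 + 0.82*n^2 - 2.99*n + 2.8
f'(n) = -9.03*n^2 + 1.64*n - 2.99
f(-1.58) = 21.44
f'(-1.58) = -28.12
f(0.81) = -0.68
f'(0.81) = -7.59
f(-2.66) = 73.21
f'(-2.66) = -71.25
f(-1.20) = 12.77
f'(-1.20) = -17.96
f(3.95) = -181.72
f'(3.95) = -137.40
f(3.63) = -141.22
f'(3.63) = -116.02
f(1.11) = -3.63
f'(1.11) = -12.30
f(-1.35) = 15.74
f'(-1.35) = -21.66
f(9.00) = -2151.98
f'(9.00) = -719.66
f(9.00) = -2151.98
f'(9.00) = -719.66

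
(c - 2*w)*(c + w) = c^2 - c*w - 2*w^2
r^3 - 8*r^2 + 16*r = r*(r - 4)^2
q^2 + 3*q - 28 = (q - 4)*(q + 7)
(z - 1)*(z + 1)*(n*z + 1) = n*z^3 - n*z + z^2 - 1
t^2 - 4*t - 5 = (t - 5)*(t + 1)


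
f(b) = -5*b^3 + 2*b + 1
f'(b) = 2 - 15*b^2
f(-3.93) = 296.63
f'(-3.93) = -229.67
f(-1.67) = 20.95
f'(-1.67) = -39.83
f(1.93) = -31.09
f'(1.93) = -53.87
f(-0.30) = 0.54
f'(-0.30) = 0.65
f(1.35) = -8.60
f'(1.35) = -25.34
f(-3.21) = 159.96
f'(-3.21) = -152.56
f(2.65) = -86.75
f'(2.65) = -103.34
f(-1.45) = 13.34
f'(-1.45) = -29.54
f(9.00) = -3626.00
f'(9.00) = -1213.00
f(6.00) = -1067.00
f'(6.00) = -538.00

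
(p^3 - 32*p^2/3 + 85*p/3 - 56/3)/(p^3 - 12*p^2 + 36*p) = (3*p^3 - 32*p^2 + 85*p - 56)/(3*p*(p^2 - 12*p + 36))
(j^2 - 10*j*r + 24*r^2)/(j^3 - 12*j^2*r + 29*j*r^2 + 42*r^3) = (-j + 4*r)/(-j^2 + 6*j*r + 7*r^2)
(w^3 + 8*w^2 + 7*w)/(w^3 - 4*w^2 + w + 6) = w*(w + 7)/(w^2 - 5*w + 6)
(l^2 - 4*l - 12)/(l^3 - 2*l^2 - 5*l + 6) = (l - 6)/(l^2 - 4*l + 3)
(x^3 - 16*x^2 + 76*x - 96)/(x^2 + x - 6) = (x^2 - 14*x + 48)/(x + 3)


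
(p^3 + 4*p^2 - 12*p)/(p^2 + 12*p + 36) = p*(p - 2)/(p + 6)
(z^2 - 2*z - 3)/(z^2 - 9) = (z + 1)/(z + 3)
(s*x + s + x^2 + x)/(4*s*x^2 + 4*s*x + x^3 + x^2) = (s + x)/(x*(4*s + x))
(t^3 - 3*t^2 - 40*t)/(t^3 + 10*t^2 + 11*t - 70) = t*(t - 8)/(t^2 + 5*t - 14)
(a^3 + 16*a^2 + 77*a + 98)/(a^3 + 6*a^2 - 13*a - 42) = (a + 7)/(a - 3)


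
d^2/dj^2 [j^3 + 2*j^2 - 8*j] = 6*j + 4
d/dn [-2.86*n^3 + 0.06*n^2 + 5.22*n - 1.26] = -8.58*n^2 + 0.12*n + 5.22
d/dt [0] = 0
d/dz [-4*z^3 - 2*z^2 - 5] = 4*z*(-3*z - 1)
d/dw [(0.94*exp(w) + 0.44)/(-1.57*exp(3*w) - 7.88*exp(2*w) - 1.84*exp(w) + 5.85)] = (2.9516*exp(3*w) + 9.4796*exp(2*w) + 6.9344*exp(w) + 6.3086)*exp(w)/(2.4649*exp(6*w) + 24.7432*exp(5*w) + 67.872*exp(4*w) + 10.6294*exp(3*w) - 88.8104*exp(2*w) - 21.528*exp(w) + 34.2225)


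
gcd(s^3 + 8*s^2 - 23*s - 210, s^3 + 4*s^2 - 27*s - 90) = s^2 + s - 30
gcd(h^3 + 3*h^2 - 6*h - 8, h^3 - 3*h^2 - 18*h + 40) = h^2 + 2*h - 8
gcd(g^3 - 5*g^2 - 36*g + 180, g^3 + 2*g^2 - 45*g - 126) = g + 6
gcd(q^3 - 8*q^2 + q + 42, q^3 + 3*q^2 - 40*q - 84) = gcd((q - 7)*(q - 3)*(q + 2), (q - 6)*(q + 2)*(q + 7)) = q + 2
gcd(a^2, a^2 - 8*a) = a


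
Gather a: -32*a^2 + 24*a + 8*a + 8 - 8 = -32*a^2 + 32*a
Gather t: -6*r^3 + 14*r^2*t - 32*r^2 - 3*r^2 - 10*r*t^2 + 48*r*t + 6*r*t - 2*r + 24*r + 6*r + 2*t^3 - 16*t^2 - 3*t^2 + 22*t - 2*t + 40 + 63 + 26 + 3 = -6*r^3 - 35*r^2 + 28*r + 2*t^3 + t^2*(-10*r - 19) + t*(14*r^2 + 54*r + 20) + 132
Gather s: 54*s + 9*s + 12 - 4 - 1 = 63*s + 7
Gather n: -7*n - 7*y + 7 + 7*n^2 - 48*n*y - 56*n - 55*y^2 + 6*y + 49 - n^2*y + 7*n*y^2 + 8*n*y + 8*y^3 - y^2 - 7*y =n^2*(7 - y) + n*(7*y^2 - 40*y - 63) + 8*y^3 - 56*y^2 - 8*y + 56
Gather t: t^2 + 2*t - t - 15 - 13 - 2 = t^2 + t - 30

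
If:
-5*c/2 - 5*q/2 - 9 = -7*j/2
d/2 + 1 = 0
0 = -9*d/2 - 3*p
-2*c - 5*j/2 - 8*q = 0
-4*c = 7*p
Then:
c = -21/4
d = -2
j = -27/137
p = 3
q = 753/548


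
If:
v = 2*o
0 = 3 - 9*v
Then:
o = 1/6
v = 1/3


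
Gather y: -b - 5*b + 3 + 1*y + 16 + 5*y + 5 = -6*b + 6*y + 24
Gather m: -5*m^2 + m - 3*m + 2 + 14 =-5*m^2 - 2*m + 16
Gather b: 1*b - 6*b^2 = -6*b^2 + b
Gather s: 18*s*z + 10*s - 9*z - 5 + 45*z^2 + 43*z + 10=s*(18*z + 10) + 45*z^2 + 34*z + 5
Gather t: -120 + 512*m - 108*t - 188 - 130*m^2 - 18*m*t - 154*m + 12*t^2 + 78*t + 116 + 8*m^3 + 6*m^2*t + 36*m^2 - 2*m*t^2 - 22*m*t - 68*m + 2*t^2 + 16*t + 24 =8*m^3 - 94*m^2 + 290*m + t^2*(14 - 2*m) + t*(6*m^2 - 40*m - 14) - 168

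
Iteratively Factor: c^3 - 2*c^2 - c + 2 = (c - 2)*(c^2 - 1) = (c - 2)*(c + 1)*(c - 1)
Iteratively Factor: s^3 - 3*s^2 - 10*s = (s)*(s^2 - 3*s - 10) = s*(s - 5)*(s + 2)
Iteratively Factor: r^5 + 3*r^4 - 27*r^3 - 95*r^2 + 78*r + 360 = (r + 3)*(r^4 - 27*r^2 - 14*r + 120) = (r - 2)*(r + 3)*(r^3 + 2*r^2 - 23*r - 60) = (r - 2)*(r + 3)^2*(r^2 - r - 20) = (r - 5)*(r - 2)*(r + 3)^2*(r + 4)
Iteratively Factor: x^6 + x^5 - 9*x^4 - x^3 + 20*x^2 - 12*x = (x - 1)*(x^5 + 2*x^4 - 7*x^3 - 8*x^2 + 12*x) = (x - 1)*(x + 3)*(x^4 - x^3 - 4*x^2 + 4*x) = (x - 2)*(x - 1)*(x + 3)*(x^3 + x^2 - 2*x) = (x - 2)*(x - 1)*(x + 2)*(x + 3)*(x^2 - x) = x*(x - 2)*(x - 1)*(x + 2)*(x + 3)*(x - 1)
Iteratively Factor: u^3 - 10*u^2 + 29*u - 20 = (u - 4)*(u^2 - 6*u + 5) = (u - 5)*(u - 4)*(u - 1)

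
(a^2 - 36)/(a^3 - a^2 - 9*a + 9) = (a^2 - 36)/(a^3 - a^2 - 9*a + 9)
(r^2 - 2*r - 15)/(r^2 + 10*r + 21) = (r - 5)/(r + 7)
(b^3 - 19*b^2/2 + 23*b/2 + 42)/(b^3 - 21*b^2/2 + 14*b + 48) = (b - 7)/(b - 8)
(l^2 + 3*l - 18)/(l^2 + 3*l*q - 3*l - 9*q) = (l + 6)/(l + 3*q)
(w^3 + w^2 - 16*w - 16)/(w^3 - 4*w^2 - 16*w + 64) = (w + 1)/(w - 4)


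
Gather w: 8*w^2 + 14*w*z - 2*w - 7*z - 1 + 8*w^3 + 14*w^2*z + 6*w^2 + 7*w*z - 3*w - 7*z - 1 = 8*w^3 + w^2*(14*z + 14) + w*(21*z - 5) - 14*z - 2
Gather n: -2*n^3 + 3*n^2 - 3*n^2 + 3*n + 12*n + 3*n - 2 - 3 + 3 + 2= -2*n^3 + 18*n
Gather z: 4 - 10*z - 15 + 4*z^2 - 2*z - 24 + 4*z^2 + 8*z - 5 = 8*z^2 - 4*z - 40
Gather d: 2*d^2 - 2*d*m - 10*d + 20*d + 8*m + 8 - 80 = 2*d^2 + d*(10 - 2*m) + 8*m - 72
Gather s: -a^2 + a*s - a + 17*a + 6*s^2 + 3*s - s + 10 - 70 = -a^2 + 16*a + 6*s^2 + s*(a + 2) - 60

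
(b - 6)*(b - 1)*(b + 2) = b^3 - 5*b^2 - 8*b + 12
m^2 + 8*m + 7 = (m + 1)*(m + 7)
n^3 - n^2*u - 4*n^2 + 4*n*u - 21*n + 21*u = (n - 7)*(n + 3)*(n - u)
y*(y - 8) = y^2 - 8*y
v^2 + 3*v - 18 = (v - 3)*(v + 6)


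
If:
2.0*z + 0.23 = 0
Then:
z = -0.12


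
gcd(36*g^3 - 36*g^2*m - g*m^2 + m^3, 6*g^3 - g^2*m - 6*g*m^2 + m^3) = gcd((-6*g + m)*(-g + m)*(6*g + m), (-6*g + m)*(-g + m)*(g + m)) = 6*g^2 - 7*g*m + m^2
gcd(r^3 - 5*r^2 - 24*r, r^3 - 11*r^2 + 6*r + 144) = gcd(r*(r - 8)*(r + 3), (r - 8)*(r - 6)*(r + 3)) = r^2 - 5*r - 24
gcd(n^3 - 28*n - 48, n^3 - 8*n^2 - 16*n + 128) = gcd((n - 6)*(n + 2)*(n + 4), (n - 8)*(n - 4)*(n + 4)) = n + 4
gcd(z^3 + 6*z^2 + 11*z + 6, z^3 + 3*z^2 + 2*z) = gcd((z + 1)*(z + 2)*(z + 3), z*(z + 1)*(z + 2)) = z^2 + 3*z + 2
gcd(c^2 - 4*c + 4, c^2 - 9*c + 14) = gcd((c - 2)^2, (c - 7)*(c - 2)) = c - 2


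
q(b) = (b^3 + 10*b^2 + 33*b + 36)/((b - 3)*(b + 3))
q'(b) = (3*b^2 + 20*b + 33)/((b - 3)*(b + 3)) - (b^3 + 10*b^2 + 33*b + 36)/((b - 3)*(b + 3)^2) - (b^3 + 10*b^2 + 33*b + 36)/((b - 3)^2*(b + 3))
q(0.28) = -5.16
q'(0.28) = -4.68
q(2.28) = -46.05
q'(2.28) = -80.02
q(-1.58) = -0.75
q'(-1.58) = -1.00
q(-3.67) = 0.03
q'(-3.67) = 0.06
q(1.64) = -19.24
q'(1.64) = -21.71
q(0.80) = -8.29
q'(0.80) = -7.68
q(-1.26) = -1.12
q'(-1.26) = -1.31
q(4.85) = 37.55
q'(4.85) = -11.27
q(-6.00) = -0.67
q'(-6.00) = 0.48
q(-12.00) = -4.80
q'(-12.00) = 0.81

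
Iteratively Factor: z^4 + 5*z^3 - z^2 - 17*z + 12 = (z - 1)*(z^3 + 6*z^2 + 5*z - 12) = (z - 1)^2*(z^2 + 7*z + 12) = (z - 1)^2*(z + 4)*(z + 3)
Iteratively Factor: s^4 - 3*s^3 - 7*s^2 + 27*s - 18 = (s - 3)*(s^3 - 7*s + 6) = (s - 3)*(s - 1)*(s^2 + s - 6) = (s - 3)*(s - 1)*(s + 3)*(s - 2)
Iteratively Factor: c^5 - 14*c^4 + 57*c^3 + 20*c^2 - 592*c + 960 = (c - 4)*(c^4 - 10*c^3 + 17*c^2 + 88*c - 240) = (c - 4)^2*(c^3 - 6*c^2 - 7*c + 60) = (c - 5)*(c - 4)^2*(c^2 - c - 12) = (c - 5)*(c - 4)^2*(c + 3)*(c - 4)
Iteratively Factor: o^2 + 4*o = (o + 4)*(o)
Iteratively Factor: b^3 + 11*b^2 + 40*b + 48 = (b + 3)*(b^2 + 8*b + 16) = (b + 3)*(b + 4)*(b + 4)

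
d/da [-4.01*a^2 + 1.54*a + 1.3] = 1.54 - 8.02*a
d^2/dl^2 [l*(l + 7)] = 2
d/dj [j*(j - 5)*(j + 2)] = 3*j^2 - 6*j - 10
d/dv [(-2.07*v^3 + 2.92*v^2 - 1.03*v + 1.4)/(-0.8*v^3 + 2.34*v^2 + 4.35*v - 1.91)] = (-2.5078*v^4 - 19.657*v^3 + 30.3333*v^2 - 17.7064*v - 4.1227)/(0.64*v^6 - 3.744*v^5 - 1.4844*v^4 + 23.414*v^3 + 9.9837*v^2 - 16.617*v + 3.6481)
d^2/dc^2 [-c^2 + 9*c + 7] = -2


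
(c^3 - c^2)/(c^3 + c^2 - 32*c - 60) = c^2*(c - 1)/(c^3 + c^2 - 32*c - 60)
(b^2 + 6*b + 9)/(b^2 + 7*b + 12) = (b + 3)/(b + 4)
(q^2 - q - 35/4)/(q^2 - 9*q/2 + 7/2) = (q + 5/2)/(q - 1)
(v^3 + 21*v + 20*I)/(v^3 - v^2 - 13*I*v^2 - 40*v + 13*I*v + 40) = (v^2 + 5*I*v - 4)/(v^2 - v*(1 + 8*I) + 8*I)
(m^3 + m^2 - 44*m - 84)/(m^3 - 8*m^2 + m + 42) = (m + 6)/(m - 3)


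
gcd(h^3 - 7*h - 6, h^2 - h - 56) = 1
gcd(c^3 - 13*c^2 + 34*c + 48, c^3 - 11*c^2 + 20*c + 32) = c^2 - 7*c - 8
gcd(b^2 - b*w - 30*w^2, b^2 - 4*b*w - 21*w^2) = 1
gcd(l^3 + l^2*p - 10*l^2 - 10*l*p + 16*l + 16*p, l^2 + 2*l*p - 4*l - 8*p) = 1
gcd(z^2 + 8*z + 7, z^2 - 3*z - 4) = z + 1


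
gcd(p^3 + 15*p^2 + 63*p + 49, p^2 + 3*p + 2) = p + 1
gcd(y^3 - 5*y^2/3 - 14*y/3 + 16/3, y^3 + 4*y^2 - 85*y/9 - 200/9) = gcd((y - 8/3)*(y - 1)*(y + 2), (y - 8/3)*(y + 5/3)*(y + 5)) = y - 8/3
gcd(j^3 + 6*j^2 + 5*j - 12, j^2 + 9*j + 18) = j + 3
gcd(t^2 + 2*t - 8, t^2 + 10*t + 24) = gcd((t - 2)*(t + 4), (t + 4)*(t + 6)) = t + 4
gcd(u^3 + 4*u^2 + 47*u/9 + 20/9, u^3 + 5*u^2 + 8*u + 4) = u + 1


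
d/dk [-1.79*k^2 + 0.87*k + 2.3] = 0.87 - 3.58*k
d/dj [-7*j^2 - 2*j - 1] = -14*j - 2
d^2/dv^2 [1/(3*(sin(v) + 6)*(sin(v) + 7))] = (-4*sin(v)^4 - 39*sin(v)^3 + 5*sin(v)^2 + 624*sin(v) + 254)/(3*(sin(v) + 6)^3*(sin(v) + 7)^3)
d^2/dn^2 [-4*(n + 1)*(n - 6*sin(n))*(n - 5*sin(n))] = -44*n^2*sin(n) - 44*n*sin(n) + 176*n*cos(n) - 240*n*cos(2*n) - 24*n + 88*sqrt(2)*sin(n + pi/4) - 240*sqrt(2)*sin(2*n + pi/4) - 8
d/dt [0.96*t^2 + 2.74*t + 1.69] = 1.92*t + 2.74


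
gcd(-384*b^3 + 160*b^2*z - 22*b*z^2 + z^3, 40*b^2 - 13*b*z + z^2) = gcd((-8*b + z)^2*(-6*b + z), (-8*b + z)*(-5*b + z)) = -8*b + z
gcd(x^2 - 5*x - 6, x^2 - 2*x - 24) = x - 6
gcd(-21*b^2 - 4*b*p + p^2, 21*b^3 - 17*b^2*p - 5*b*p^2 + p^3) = -21*b^2 - 4*b*p + p^2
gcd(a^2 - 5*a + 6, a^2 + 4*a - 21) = a - 3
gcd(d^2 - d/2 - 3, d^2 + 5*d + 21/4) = d + 3/2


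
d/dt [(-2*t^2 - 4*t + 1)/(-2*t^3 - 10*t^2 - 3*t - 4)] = (-4*t^4 - 16*t^3 - 28*t^2 + 36*t + 19)/(4*t^6 + 40*t^5 + 112*t^4 + 76*t^3 + 89*t^2 + 24*t + 16)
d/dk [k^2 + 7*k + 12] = 2*k + 7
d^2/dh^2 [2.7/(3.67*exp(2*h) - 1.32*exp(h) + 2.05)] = ((3.564 - 39.636*exp(h))*(3.67*exp(2*h) - 1.32*exp(h) + 2.05) + 2.7*(7.34*exp(h) - 1.32)*(14.68*exp(h) - 2.64)*exp(h))*exp(h)/(3.67*exp(2*h) - 1.32*exp(h) + 2.05)^3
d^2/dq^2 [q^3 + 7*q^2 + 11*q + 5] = 6*q + 14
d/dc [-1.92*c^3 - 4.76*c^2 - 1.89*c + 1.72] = -5.76*c^2 - 9.52*c - 1.89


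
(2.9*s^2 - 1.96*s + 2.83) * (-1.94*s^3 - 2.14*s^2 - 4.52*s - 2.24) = -5.626*s^5 - 2.4036*s^4 - 14.4038*s^3 - 3.693*s^2 - 8.4012*s - 6.3392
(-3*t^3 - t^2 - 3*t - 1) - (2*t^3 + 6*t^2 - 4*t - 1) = -5*t^3 - 7*t^2 + t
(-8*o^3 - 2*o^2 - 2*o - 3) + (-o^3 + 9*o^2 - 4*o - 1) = -9*o^3 + 7*o^2 - 6*o - 4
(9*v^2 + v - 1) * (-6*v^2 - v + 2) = -54*v^4 - 15*v^3 + 23*v^2 + 3*v - 2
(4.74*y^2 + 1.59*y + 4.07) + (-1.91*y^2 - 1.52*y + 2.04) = 2.83*y^2 + 0.0700000000000001*y + 6.11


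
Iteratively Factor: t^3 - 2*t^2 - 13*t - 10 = (t - 5)*(t^2 + 3*t + 2) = (t - 5)*(t + 2)*(t + 1)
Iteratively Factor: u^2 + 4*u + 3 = (u + 1)*(u + 3)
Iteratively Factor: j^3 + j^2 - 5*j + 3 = (j + 3)*(j^2 - 2*j + 1) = (j - 1)*(j + 3)*(j - 1)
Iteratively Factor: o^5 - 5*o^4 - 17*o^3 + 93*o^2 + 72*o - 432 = (o - 4)*(o^4 - o^3 - 21*o^2 + 9*o + 108) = (o - 4)^2*(o^3 + 3*o^2 - 9*o - 27) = (o - 4)^2*(o - 3)*(o^2 + 6*o + 9) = (o - 4)^2*(o - 3)*(o + 3)*(o + 3)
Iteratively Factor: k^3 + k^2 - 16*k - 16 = (k + 1)*(k^2 - 16) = (k + 1)*(k + 4)*(k - 4)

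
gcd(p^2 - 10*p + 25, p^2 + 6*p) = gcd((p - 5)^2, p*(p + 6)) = 1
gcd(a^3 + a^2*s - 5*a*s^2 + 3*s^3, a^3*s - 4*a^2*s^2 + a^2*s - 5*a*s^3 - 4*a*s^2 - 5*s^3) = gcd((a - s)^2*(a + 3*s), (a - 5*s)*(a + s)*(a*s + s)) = 1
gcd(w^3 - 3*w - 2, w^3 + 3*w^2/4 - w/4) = w + 1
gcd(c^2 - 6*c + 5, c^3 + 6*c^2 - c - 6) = c - 1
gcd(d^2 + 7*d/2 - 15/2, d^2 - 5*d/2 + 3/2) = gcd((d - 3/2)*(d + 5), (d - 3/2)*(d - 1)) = d - 3/2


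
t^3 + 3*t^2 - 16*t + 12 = (t - 2)*(t - 1)*(t + 6)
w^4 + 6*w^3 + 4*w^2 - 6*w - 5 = (w - 1)*(w + 1)^2*(w + 5)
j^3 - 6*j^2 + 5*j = j*(j - 5)*(j - 1)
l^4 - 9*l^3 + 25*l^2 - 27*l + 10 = (l - 5)*(l - 2)*(l - 1)^2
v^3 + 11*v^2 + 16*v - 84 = (v - 2)*(v + 6)*(v + 7)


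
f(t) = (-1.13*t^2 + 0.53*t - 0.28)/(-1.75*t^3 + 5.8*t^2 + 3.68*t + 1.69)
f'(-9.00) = -0.01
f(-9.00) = -0.06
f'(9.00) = -0.02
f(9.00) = 0.11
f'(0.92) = -0.08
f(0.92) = -0.09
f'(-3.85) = -0.02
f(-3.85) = -0.11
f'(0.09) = 0.42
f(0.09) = -0.12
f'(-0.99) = -0.33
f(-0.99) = -0.35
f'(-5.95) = -0.01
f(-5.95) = -0.08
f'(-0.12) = 1.05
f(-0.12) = -0.27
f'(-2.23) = -0.06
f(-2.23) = -0.17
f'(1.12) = -0.09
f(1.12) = -0.10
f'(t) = (0.53 - 2.26*t)/(-1.75*t^3 + 5.8*t^2 + 3.68*t + 1.69) + (-1.13*t^2 + 0.53*t - 0.28)*(5.25*t^2 - 11.6*t - 3.68)/(-1.75*t^3 + 5.8*t^2 + 3.68*t + 1.69)^2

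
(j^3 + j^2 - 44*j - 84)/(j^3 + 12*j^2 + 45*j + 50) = (j^2 - j - 42)/(j^2 + 10*j + 25)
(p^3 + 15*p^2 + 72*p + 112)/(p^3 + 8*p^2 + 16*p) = (p + 7)/p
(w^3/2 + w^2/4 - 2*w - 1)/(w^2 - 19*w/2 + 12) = (2*w^3 + w^2 - 8*w - 4)/(2*(2*w^2 - 19*w + 24))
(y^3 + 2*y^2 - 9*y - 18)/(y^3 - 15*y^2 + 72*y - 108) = (y^2 + 5*y + 6)/(y^2 - 12*y + 36)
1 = 1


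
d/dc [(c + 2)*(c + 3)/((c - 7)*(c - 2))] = 2*(-7*c^2 + 8*c + 62)/(c^4 - 18*c^3 + 109*c^2 - 252*c + 196)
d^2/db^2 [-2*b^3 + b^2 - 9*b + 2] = 2 - 12*b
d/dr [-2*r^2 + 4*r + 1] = 4 - 4*r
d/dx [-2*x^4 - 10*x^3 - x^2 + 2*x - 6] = -8*x^3 - 30*x^2 - 2*x + 2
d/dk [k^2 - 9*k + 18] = 2*k - 9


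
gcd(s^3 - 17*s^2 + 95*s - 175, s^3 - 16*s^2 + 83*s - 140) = s^2 - 12*s + 35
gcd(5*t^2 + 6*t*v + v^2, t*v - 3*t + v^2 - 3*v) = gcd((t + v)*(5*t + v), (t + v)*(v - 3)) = t + v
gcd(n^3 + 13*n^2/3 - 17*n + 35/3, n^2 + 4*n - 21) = n + 7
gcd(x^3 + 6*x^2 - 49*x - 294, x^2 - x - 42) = x^2 - x - 42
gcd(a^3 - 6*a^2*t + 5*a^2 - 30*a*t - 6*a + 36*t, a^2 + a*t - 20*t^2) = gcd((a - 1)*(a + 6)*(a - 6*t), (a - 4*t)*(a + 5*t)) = 1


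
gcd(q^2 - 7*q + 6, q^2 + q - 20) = 1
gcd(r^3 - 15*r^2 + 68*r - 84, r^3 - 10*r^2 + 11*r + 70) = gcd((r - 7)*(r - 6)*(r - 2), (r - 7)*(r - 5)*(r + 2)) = r - 7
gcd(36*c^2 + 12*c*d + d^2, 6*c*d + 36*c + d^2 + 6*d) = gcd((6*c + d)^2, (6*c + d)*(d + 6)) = 6*c + d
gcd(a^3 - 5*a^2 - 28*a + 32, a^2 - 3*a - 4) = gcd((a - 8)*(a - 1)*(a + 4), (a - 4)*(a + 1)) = 1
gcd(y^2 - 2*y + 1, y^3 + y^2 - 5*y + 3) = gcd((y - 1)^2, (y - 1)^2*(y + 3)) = y^2 - 2*y + 1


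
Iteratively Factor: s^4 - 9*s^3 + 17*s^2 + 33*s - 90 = (s + 2)*(s^3 - 11*s^2 + 39*s - 45) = (s - 5)*(s + 2)*(s^2 - 6*s + 9) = (s - 5)*(s - 3)*(s + 2)*(s - 3)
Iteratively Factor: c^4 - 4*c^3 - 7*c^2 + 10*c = (c)*(c^3 - 4*c^2 - 7*c + 10) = c*(c - 5)*(c^2 + c - 2) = c*(c - 5)*(c + 2)*(c - 1)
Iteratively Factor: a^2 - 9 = (a - 3)*(a + 3)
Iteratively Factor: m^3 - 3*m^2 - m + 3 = (m - 1)*(m^2 - 2*m - 3) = (m - 3)*(m - 1)*(m + 1)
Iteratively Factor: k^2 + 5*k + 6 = (k + 2)*(k + 3)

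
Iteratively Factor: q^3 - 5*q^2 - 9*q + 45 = (q - 5)*(q^2 - 9) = (q - 5)*(q - 3)*(q + 3)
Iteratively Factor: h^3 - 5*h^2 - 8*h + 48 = (h - 4)*(h^2 - h - 12) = (h - 4)^2*(h + 3)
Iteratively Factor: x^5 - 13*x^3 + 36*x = (x - 2)*(x^4 + 2*x^3 - 9*x^2 - 18*x) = (x - 2)*(x + 2)*(x^3 - 9*x) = (x - 3)*(x - 2)*(x + 2)*(x^2 + 3*x) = (x - 3)*(x - 2)*(x + 2)*(x + 3)*(x)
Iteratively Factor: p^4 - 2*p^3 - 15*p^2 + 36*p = (p - 3)*(p^3 + p^2 - 12*p) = (p - 3)*(p + 4)*(p^2 - 3*p) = p*(p - 3)*(p + 4)*(p - 3)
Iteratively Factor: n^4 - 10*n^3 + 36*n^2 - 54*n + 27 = (n - 3)*(n^3 - 7*n^2 + 15*n - 9) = (n - 3)*(n - 1)*(n^2 - 6*n + 9) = (n - 3)^2*(n - 1)*(n - 3)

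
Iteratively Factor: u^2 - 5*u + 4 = (u - 4)*(u - 1)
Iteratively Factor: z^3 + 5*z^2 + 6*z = (z + 2)*(z^2 + 3*z) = z*(z + 2)*(z + 3)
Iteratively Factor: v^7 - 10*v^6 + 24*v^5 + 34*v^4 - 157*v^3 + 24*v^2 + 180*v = (v + 2)*(v^6 - 12*v^5 + 48*v^4 - 62*v^3 - 33*v^2 + 90*v) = (v - 5)*(v + 2)*(v^5 - 7*v^4 + 13*v^3 + 3*v^2 - 18*v) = (v - 5)*(v - 2)*(v + 2)*(v^4 - 5*v^3 + 3*v^2 + 9*v) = (v - 5)*(v - 3)*(v - 2)*(v + 2)*(v^3 - 2*v^2 - 3*v) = (v - 5)*(v - 3)^2*(v - 2)*(v + 2)*(v^2 + v) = v*(v - 5)*(v - 3)^2*(v - 2)*(v + 2)*(v + 1)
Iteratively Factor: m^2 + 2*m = (m)*(m + 2)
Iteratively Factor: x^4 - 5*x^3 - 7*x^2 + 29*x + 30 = (x - 5)*(x^3 - 7*x - 6) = (x - 5)*(x + 2)*(x^2 - 2*x - 3) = (x - 5)*(x - 3)*(x + 2)*(x + 1)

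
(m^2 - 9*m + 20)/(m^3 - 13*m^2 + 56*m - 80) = 1/(m - 4)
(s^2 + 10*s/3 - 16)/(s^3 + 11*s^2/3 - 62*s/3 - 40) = (3*s - 8)/(3*s^2 - 7*s - 20)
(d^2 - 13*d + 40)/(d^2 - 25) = (d - 8)/(d + 5)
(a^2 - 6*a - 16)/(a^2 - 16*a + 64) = (a + 2)/(a - 8)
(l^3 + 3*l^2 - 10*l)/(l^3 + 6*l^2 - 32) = l*(l + 5)/(l^2 + 8*l + 16)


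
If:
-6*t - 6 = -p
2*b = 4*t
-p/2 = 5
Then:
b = -16/3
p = -10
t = -8/3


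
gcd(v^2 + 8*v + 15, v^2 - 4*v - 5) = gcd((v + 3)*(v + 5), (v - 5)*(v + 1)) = 1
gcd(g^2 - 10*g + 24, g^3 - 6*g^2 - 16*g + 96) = g^2 - 10*g + 24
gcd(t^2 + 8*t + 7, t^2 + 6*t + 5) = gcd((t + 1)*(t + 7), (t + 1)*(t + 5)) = t + 1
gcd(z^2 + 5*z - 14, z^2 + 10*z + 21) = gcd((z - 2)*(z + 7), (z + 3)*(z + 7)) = z + 7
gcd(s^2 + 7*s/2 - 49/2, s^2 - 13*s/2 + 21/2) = s - 7/2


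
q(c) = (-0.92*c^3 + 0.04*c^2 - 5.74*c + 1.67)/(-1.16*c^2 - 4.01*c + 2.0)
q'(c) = (2.32*c + 4.01)*(-0.92*c^3 + 0.04*c^2 - 5.74*c + 1.67)/(-1.16*c^2 - 4.01*c + 2.0)^2 + (-2.76*c^2 + 0.08*c - 5.74)/(-1.16*c^2 - 4.01*c + 2.0) = (1.0672*c^4 + 7.3784*c^3 - 12.3388*c^2 + 4.0344*c - 4.7833)/(1.3456*c^4 + 9.3032*c^3 + 11.4401*c^2 - 16.04*c + 4.0)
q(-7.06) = -13.38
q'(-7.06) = -0.78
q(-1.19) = 1.97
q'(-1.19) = -1.42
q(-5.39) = -17.63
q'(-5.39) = -6.29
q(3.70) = 2.29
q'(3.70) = 0.50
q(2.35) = 1.70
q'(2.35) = 0.34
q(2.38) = 1.71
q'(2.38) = 0.34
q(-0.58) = 1.32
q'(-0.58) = -0.81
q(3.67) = 2.27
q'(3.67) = 0.50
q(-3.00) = 12.28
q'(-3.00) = -18.68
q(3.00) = 1.96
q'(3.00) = 0.43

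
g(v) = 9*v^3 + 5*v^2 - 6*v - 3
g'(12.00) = 4002.00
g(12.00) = 16197.00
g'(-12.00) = 3762.00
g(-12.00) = -14763.00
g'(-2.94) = 197.98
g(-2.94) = -170.85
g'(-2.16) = 98.37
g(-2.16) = -57.41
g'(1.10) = 37.67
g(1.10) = 8.43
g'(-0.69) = -0.05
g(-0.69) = 0.56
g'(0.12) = -4.41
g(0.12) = -3.63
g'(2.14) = 139.05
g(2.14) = 95.26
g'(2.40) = 173.52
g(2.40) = 135.82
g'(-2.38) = 123.14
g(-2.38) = -81.73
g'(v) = 27*v^2 + 10*v - 6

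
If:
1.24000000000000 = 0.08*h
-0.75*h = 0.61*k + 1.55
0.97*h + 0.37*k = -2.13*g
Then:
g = -3.31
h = 15.50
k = -21.60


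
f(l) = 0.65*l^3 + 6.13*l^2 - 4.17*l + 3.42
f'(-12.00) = 129.51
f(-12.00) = -187.02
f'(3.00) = 50.16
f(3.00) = 63.63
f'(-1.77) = -19.76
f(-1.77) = 26.40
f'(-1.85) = -20.18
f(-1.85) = 28.00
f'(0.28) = -0.58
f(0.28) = 2.75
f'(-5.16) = -15.51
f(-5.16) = 98.85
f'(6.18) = 146.07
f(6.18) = 365.19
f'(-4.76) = -18.35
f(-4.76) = 92.06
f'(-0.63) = -11.12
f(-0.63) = 8.32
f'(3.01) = 50.40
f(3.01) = 64.13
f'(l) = 1.95*l^2 + 12.26*l - 4.17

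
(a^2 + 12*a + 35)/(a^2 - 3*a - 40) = (a + 7)/(a - 8)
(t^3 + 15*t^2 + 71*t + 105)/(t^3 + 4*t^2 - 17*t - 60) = (t + 7)/(t - 4)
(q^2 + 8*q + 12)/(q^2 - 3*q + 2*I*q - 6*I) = (q^2 + 8*q + 12)/(q^2 + q*(-3 + 2*I) - 6*I)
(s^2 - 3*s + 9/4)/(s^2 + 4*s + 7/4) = (4*s^2 - 12*s + 9)/(4*s^2 + 16*s + 7)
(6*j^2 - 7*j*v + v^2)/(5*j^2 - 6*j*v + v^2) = (-6*j + v)/(-5*j + v)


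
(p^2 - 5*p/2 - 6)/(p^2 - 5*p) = (p^2 - 5*p/2 - 6)/(p*(p - 5))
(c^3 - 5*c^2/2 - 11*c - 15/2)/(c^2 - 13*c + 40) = (2*c^2 + 5*c + 3)/(2*(c - 8))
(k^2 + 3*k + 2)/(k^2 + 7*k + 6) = (k + 2)/(k + 6)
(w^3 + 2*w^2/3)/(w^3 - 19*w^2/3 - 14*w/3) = w/(w - 7)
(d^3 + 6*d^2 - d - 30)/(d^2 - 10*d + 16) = (d^2 + 8*d + 15)/(d - 8)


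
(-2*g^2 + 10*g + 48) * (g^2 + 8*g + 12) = -2*g^4 - 6*g^3 + 104*g^2 + 504*g + 576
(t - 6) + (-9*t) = -8*t - 6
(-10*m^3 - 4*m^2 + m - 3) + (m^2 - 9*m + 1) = -10*m^3 - 3*m^2 - 8*m - 2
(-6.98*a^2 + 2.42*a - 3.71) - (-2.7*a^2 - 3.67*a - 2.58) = -4.28*a^2 + 6.09*a - 1.13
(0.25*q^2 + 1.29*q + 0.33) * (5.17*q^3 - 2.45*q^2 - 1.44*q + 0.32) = 1.2925*q^5 + 6.0568*q^4 - 1.8144*q^3 - 2.5861*q^2 - 0.0624*q + 0.1056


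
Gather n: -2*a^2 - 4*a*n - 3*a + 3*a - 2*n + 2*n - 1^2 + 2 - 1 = -2*a^2 - 4*a*n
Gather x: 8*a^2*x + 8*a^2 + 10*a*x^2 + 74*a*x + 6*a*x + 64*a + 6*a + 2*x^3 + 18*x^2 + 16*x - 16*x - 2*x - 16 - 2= 8*a^2 + 70*a + 2*x^3 + x^2*(10*a + 18) + x*(8*a^2 + 80*a - 2) - 18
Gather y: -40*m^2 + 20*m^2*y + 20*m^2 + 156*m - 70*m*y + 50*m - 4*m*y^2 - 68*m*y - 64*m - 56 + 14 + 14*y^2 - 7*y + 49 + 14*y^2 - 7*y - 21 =-20*m^2 + 142*m + y^2*(28 - 4*m) + y*(20*m^2 - 138*m - 14) - 14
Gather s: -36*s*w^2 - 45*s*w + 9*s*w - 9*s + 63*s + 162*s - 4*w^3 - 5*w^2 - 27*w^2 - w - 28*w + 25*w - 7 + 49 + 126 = s*(-36*w^2 - 36*w + 216) - 4*w^3 - 32*w^2 - 4*w + 168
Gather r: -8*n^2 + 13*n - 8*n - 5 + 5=-8*n^2 + 5*n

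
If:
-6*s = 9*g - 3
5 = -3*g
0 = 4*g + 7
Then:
No Solution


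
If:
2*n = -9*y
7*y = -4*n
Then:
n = 0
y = 0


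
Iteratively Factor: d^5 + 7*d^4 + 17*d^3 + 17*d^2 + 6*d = (d)*(d^4 + 7*d^3 + 17*d^2 + 17*d + 6) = d*(d + 3)*(d^3 + 4*d^2 + 5*d + 2) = d*(d + 1)*(d + 3)*(d^2 + 3*d + 2) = d*(d + 1)*(d + 2)*(d + 3)*(d + 1)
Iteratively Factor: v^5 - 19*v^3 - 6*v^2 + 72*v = (v + 3)*(v^4 - 3*v^3 - 10*v^2 + 24*v) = (v - 2)*(v + 3)*(v^3 - v^2 - 12*v) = (v - 2)*(v + 3)^2*(v^2 - 4*v) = v*(v - 2)*(v + 3)^2*(v - 4)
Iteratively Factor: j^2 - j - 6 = (j - 3)*(j + 2)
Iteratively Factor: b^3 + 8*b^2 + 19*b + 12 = (b + 3)*(b^2 + 5*b + 4) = (b + 3)*(b + 4)*(b + 1)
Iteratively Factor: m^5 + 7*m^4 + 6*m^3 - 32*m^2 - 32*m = (m + 1)*(m^4 + 6*m^3 - 32*m) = (m + 1)*(m + 4)*(m^3 + 2*m^2 - 8*m) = (m + 1)*(m + 4)^2*(m^2 - 2*m) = (m - 2)*(m + 1)*(m + 4)^2*(m)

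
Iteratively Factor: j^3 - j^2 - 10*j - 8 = (j - 4)*(j^2 + 3*j + 2) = (j - 4)*(j + 1)*(j + 2)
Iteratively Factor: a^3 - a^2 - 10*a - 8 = (a + 1)*(a^2 - 2*a - 8) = (a + 1)*(a + 2)*(a - 4)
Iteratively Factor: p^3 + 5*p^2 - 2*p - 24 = (p - 2)*(p^2 + 7*p + 12) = (p - 2)*(p + 3)*(p + 4)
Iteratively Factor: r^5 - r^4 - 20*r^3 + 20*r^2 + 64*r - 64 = (r - 4)*(r^4 + 3*r^3 - 8*r^2 - 12*r + 16) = (r - 4)*(r - 2)*(r^3 + 5*r^2 + 2*r - 8) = (r - 4)*(r - 2)*(r - 1)*(r^2 + 6*r + 8) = (r - 4)*(r - 2)*(r - 1)*(r + 2)*(r + 4)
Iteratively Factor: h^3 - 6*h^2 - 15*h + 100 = (h - 5)*(h^2 - h - 20) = (h - 5)*(h + 4)*(h - 5)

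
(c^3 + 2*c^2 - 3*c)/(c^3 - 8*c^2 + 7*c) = (c + 3)/(c - 7)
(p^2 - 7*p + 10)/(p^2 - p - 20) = (p - 2)/(p + 4)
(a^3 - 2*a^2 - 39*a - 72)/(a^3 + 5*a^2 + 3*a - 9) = (a - 8)/(a - 1)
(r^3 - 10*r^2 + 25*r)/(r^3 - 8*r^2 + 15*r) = (r - 5)/(r - 3)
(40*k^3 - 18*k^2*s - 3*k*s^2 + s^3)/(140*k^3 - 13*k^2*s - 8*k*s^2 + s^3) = (-2*k + s)/(-7*k + s)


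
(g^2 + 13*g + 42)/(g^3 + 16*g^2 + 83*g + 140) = (g + 6)/(g^2 + 9*g + 20)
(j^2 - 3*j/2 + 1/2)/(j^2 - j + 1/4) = 2*(j - 1)/(2*j - 1)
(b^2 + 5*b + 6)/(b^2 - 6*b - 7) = (b^2 + 5*b + 6)/(b^2 - 6*b - 7)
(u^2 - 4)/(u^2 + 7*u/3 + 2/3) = 3*(u - 2)/(3*u + 1)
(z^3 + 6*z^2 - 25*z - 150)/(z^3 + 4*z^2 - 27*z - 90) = (z + 5)/(z + 3)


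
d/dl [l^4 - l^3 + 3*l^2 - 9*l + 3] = 4*l^3 - 3*l^2 + 6*l - 9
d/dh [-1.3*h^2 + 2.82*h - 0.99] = 2.82 - 2.6*h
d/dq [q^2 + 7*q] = 2*q + 7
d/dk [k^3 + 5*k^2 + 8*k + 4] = 3*k^2 + 10*k + 8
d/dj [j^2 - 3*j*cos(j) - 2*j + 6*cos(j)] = 3*j*sin(j) + 2*j - 6*sin(j) - 3*cos(j) - 2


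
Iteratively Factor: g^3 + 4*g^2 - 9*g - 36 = (g - 3)*(g^2 + 7*g + 12) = (g - 3)*(g + 3)*(g + 4)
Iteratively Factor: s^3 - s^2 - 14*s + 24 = (s - 3)*(s^2 + 2*s - 8) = (s - 3)*(s + 4)*(s - 2)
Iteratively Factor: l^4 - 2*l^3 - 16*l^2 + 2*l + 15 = (l - 1)*(l^3 - l^2 - 17*l - 15) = (l - 1)*(l + 1)*(l^2 - 2*l - 15) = (l - 1)*(l + 1)*(l + 3)*(l - 5)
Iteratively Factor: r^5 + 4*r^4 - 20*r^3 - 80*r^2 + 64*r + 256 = (r + 4)*(r^4 - 20*r^2 + 64) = (r - 2)*(r + 4)*(r^3 + 2*r^2 - 16*r - 32) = (r - 4)*(r - 2)*(r + 4)*(r^2 + 6*r + 8) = (r - 4)*(r - 2)*(r + 2)*(r + 4)*(r + 4)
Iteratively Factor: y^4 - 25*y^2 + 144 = (y + 4)*(y^3 - 4*y^2 - 9*y + 36) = (y - 4)*(y + 4)*(y^2 - 9) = (y - 4)*(y - 3)*(y + 4)*(y + 3)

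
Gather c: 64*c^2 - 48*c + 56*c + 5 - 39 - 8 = 64*c^2 + 8*c - 42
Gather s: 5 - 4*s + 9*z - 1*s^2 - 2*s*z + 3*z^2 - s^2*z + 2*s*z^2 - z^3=s^2*(-z - 1) + s*(2*z^2 - 2*z - 4) - z^3 + 3*z^2 + 9*z + 5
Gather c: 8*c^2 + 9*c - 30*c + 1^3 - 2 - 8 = 8*c^2 - 21*c - 9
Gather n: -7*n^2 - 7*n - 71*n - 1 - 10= -7*n^2 - 78*n - 11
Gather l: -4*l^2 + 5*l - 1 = -4*l^2 + 5*l - 1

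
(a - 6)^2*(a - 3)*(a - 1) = a^4 - 16*a^3 + 87*a^2 - 180*a + 108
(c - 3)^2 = c^2 - 6*c + 9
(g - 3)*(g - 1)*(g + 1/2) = g^3 - 7*g^2/2 + g + 3/2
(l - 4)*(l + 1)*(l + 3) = l^3 - 13*l - 12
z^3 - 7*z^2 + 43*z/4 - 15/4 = (z - 5)*(z - 3/2)*(z - 1/2)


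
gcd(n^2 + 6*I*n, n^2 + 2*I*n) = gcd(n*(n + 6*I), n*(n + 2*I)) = n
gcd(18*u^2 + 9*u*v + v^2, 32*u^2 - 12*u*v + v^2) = 1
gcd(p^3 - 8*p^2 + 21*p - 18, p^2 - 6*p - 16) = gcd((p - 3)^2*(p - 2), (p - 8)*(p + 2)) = 1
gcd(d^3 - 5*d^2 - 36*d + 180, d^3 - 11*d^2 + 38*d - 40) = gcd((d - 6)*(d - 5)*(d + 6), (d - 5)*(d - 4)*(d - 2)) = d - 5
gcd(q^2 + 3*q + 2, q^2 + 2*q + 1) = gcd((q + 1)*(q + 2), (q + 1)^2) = q + 1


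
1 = 1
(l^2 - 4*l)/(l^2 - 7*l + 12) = l/(l - 3)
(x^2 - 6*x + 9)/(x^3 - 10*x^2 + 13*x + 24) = (x - 3)/(x^2 - 7*x - 8)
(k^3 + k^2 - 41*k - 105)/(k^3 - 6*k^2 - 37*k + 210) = (k^2 + 8*k + 15)/(k^2 + k - 30)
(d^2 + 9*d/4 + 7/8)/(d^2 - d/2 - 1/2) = (d + 7/4)/(d - 1)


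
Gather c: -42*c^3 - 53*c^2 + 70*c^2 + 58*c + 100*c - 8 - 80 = -42*c^3 + 17*c^2 + 158*c - 88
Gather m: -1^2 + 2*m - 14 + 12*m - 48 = 14*m - 63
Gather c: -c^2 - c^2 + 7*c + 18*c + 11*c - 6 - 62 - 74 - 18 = -2*c^2 + 36*c - 160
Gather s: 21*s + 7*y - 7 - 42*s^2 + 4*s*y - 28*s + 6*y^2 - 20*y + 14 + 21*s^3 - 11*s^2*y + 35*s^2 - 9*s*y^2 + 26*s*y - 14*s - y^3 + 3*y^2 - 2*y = 21*s^3 + s^2*(-11*y - 7) + s*(-9*y^2 + 30*y - 21) - y^3 + 9*y^2 - 15*y + 7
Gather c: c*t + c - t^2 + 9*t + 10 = c*(t + 1) - t^2 + 9*t + 10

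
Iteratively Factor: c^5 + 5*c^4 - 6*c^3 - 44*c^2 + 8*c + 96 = (c + 4)*(c^4 + c^3 - 10*c^2 - 4*c + 24) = (c + 2)*(c + 4)*(c^3 - c^2 - 8*c + 12) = (c - 2)*(c + 2)*(c + 4)*(c^2 + c - 6) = (c - 2)^2*(c + 2)*(c + 4)*(c + 3)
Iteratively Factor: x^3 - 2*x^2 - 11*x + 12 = (x + 3)*(x^2 - 5*x + 4) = (x - 4)*(x + 3)*(x - 1)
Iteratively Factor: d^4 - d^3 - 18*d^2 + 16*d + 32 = (d - 4)*(d^3 + 3*d^2 - 6*d - 8) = (d - 4)*(d - 2)*(d^2 + 5*d + 4) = (d - 4)*(d - 2)*(d + 1)*(d + 4)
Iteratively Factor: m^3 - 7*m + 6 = (m + 3)*(m^2 - 3*m + 2) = (m - 2)*(m + 3)*(m - 1)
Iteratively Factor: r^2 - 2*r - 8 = (r + 2)*(r - 4)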